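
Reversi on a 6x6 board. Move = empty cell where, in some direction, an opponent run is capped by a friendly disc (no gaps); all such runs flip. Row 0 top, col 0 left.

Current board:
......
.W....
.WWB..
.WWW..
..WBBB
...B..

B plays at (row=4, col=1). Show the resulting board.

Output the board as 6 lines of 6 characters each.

Answer: ......
.W....
.WWB..
.WBW..
.BBBBB
...B..

Derivation:
Place B at (4,1); scan 8 dirs for brackets.
Dir NW: first cell '.' (not opp) -> no flip
Dir N: opp run (3,1) (2,1) (1,1), next='.' -> no flip
Dir NE: opp run (3,2) capped by B -> flip
Dir W: first cell '.' (not opp) -> no flip
Dir E: opp run (4,2) capped by B -> flip
Dir SW: first cell '.' (not opp) -> no flip
Dir S: first cell '.' (not opp) -> no flip
Dir SE: first cell '.' (not opp) -> no flip
All flips: (3,2) (4,2)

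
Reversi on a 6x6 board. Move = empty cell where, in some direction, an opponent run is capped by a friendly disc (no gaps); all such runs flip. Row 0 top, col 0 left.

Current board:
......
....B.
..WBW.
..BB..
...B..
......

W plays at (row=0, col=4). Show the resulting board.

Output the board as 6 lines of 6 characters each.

Answer: ....W.
....W.
..WBW.
..BB..
...B..
......

Derivation:
Place W at (0,4); scan 8 dirs for brackets.
Dir NW: edge -> no flip
Dir N: edge -> no flip
Dir NE: edge -> no flip
Dir W: first cell '.' (not opp) -> no flip
Dir E: first cell '.' (not opp) -> no flip
Dir SW: first cell '.' (not opp) -> no flip
Dir S: opp run (1,4) capped by W -> flip
Dir SE: first cell '.' (not opp) -> no flip
All flips: (1,4)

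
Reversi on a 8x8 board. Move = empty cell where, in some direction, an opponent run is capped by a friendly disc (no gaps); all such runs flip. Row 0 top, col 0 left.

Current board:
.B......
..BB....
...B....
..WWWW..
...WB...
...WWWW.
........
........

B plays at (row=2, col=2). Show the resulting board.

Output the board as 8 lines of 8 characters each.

Answer: .B......
..BB....
..BB....
..WBWW..
...WB...
...WWWW.
........
........

Derivation:
Place B at (2,2); scan 8 dirs for brackets.
Dir NW: first cell '.' (not opp) -> no flip
Dir N: first cell 'B' (not opp) -> no flip
Dir NE: first cell 'B' (not opp) -> no flip
Dir W: first cell '.' (not opp) -> no flip
Dir E: first cell 'B' (not opp) -> no flip
Dir SW: first cell '.' (not opp) -> no flip
Dir S: opp run (3,2), next='.' -> no flip
Dir SE: opp run (3,3) capped by B -> flip
All flips: (3,3)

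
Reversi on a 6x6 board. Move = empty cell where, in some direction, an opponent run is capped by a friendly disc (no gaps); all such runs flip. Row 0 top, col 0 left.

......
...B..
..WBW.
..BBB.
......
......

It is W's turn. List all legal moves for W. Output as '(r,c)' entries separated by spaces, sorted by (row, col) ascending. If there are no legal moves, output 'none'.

Answer: (0,2) (0,4) (4,2) (4,4)

Derivation:
(0,2): flips 1 -> legal
(0,3): no bracket -> illegal
(0,4): flips 1 -> legal
(1,2): no bracket -> illegal
(1,4): no bracket -> illegal
(2,1): no bracket -> illegal
(2,5): no bracket -> illegal
(3,1): no bracket -> illegal
(3,5): no bracket -> illegal
(4,1): no bracket -> illegal
(4,2): flips 2 -> legal
(4,3): no bracket -> illegal
(4,4): flips 2 -> legal
(4,5): no bracket -> illegal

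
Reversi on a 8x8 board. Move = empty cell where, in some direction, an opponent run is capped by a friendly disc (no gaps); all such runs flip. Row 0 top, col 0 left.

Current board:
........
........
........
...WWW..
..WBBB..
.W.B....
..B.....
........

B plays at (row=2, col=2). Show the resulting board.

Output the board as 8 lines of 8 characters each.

Answer: ........
........
..B.....
...BWW..
..WBBB..
.W.B....
..B.....
........

Derivation:
Place B at (2,2); scan 8 dirs for brackets.
Dir NW: first cell '.' (not opp) -> no flip
Dir N: first cell '.' (not opp) -> no flip
Dir NE: first cell '.' (not opp) -> no flip
Dir W: first cell '.' (not opp) -> no flip
Dir E: first cell '.' (not opp) -> no flip
Dir SW: first cell '.' (not opp) -> no flip
Dir S: first cell '.' (not opp) -> no flip
Dir SE: opp run (3,3) capped by B -> flip
All flips: (3,3)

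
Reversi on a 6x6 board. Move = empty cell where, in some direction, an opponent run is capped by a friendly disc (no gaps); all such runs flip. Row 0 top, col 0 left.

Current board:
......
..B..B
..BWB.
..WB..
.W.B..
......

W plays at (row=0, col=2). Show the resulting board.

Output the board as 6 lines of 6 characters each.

Answer: ..W...
..W..B
..WWB.
..WB..
.W.B..
......

Derivation:
Place W at (0,2); scan 8 dirs for brackets.
Dir NW: edge -> no flip
Dir N: edge -> no flip
Dir NE: edge -> no flip
Dir W: first cell '.' (not opp) -> no flip
Dir E: first cell '.' (not opp) -> no flip
Dir SW: first cell '.' (not opp) -> no flip
Dir S: opp run (1,2) (2,2) capped by W -> flip
Dir SE: first cell '.' (not opp) -> no flip
All flips: (1,2) (2,2)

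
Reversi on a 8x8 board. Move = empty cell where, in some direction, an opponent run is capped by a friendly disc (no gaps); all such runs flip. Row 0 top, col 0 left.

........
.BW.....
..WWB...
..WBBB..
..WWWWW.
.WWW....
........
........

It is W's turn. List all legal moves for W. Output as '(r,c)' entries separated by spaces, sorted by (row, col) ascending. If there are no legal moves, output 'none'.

(0,0): flips 1 -> legal
(0,1): no bracket -> illegal
(0,2): no bracket -> illegal
(1,0): flips 1 -> legal
(1,3): flips 2 -> legal
(1,4): flips 2 -> legal
(1,5): flips 2 -> legal
(2,0): no bracket -> illegal
(2,1): no bracket -> illegal
(2,5): flips 3 -> legal
(2,6): flips 1 -> legal
(3,6): flips 3 -> legal

Answer: (0,0) (1,0) (1,3) (1,4) (1,5) (2,5) (2,6) (3,6)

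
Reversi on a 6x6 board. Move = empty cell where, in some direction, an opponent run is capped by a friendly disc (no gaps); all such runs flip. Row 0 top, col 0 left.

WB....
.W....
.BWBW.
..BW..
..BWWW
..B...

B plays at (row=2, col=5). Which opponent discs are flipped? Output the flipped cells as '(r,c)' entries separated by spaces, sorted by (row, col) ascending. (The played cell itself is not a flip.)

Answer: (2,4)

Derivation:
Dir NW: first cell '.' (not opp) -> no flip
Dir N: first cell '.' (not opp) -> no flip
Dir NE: edge -> no flip
Dir W: opp run (2,4) capped by B -> flip
Dir E: edge -> no flip
Dir SW: first cell '.' (not opp) -> no flip
Dir S: first cell '.' (not opp) -> no flip
Dir SE: edge -> no flip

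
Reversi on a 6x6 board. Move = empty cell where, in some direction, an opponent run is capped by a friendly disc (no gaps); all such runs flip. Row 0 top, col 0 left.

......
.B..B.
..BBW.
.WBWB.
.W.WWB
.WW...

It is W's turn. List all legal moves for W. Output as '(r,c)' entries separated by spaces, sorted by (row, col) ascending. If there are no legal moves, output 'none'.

(0,0): flips 2 -> legal
(0,1): no bracket -> illegal
(0,2): no bracket -> illegal
(0,3): no bracket -> illegal
(0,4): flips 1 -> legal
(0,5): flips 3 -> legal
(1,0): no bracket -> illegal
(1,2): no bracket -> illegal
(1,3): flips 2 -> legal
(1,5): no bracket -> illegal
(2,0): no bracket -> illegal
(2,1): flips 3 -> legal
(2,5): flips 1 -> legal
(3,5): flips 1 -> legal
(4,2): no bracket -> illegal
(5,4): no bracket -> illegal
(5,5): no bracket -> illegal

Answer: (0,0) (0,4) (0,5) (1,3) (2,1) (2,5) (3,5)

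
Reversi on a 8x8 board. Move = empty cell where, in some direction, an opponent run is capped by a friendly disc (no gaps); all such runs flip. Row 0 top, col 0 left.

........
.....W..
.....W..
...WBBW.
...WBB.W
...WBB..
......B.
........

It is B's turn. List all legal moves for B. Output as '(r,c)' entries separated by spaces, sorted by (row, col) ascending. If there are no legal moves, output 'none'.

(0,4): no bracket -> illegal
(0,5): flips 2 -> legal
(0,6): no bracket -> illegal
(1,4): no bracket -> illegal
(1,6): flips 1 -> legal
(2,2): flips 1 -> legal
(2,3): no bracket -> illegal
(2,4): no bracket -> illegal
(2,6): no bracket -> illegal
(2,7): flips 1 -> legal
(3,2): flips 2 -> legal
(3,7): flips 1 -> legal
(4,2): flips 1 -> legal
(4,6): no bracket -> illegal
(5,2): flips 2 -> legal
(5,6): no bracket -> illegal
(5,7): no bracket -> illegal
(6,2): flips 1 -> legal
(6,3): no bracket -> illegal
(6,4): no bracket -> illegal

Answer: (0,5) (1,6) (2,2) (2,7) (3,2) (3,7) (4,2) (5,2) (6,2)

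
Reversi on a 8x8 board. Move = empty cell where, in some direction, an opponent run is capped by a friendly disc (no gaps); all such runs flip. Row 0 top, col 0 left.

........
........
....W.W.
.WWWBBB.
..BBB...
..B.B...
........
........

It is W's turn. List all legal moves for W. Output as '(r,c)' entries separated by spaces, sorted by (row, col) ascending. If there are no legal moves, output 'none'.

(2,3): no bracket -> illegal
(2,5): no bracket -> illegal
(2,7): no bracket -> illegal
(3,7): flips 3 -> legal
(4,1): no bracket -> illegal
(4,5): no bracket -> illegal
(4,6): flips 2 -> legal
(4,7): no bracket -> illegal
(5,1): flips 1 -> legal
(5,3): flips 4 -> legal
(5,5): flips 1 -> legal
(6,1): no bracket -> illegal
(6,2): flips 2 -> legal
(6,3): no bracket -> illegal
(6,4): flips 3 -> legal
(6,5): flips 2 -> legal

Answer: (3,7) (4,6) (5,1) (5,3) (5,5) (6,2) (6,4) (6,5)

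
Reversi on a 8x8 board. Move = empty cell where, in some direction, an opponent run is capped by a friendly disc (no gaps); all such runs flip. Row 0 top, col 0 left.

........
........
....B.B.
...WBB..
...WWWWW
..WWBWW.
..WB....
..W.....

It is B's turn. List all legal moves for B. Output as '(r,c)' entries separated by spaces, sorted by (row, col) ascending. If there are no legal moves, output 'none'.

(2,2): no bracket -> illegal
(2,3): flips 3 -> legal
(3,2): flips 2 -> legal
(3,6): flips 1 -> legal
(3,7): no bracket -> illegal
(4,1): flips 1 -> legal
(4,2): flips 1 -> legal
(5,1): flips 2 -> legal
(5,7): flips 3 -> legal
(6,1): flips 3 -> legal
(6,4): no bracket -> illegal
(6,5): flips 2 -> legal
(6,6): no bracket -> illegal
(6,7): flips 2 -> legal
(7,1): flips 3 -> legal
(7,3): no bracket -> illegal

Answer: (2,3) (3,2) (3,6) (4,1) (4,2) (5,1) (5,7) (6,1) (6,5) (6,7) (7,1)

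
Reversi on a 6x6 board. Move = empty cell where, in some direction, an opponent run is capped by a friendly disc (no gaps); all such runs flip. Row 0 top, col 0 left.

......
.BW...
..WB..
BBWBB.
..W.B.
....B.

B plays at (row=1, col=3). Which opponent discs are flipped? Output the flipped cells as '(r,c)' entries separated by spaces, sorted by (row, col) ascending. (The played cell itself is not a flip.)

Answer: (1,2) (2,2)

Derivation:
Dir NW: first cell '.' (not opp) -> no flip
Dir N: first cell '.' (not opp) -> no flip
Dir NE: first cell '.' (not opp) -> no flip
Dir W: opp run (1,2) capped by B -> flip
Dir E: first cell '.' (not opp) -> no flip
Dir SW: opp run (2,2) capped by B -> flip
Dir S: first cell 'B' (not opp) -> no flip
Dir SE: first cell '.' (not opp) -> no flip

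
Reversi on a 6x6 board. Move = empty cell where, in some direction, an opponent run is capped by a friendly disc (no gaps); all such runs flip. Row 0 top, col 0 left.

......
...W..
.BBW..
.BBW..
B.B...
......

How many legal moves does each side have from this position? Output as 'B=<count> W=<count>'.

Answer: B=5 W=5

Derivation:
-- B to move --
(0,2): no bracket -> illegal
(0,3): no bracket -> illegal
(0,4): flips 1 -> legal
(1,2): no bracket -> illegal
(1,4): flips 1 -> legal
(2,4): flips 2 -> legal
(3,4): flips 1 -> legal
(4,3): no bracket -> illegal
(4,4): flips 1 -> legal
B mobility = 5
-- W to move --
(1,0): no bracket -> illegal
(1,1): flips 1 -> legal
(1,2): no bracket -> illegal
(2,0): flips 2 -> legal
(3,0): flips 2 -> legal
(4,1): flips 1 -> legal
(4,3): no bracket -> illegal
(5,0): no bracket -> illegal
(5,1): flips 1 -> legal
(5,2): no bracket -> illegal
(5,3): no bracket -> illegal
W mobility = 5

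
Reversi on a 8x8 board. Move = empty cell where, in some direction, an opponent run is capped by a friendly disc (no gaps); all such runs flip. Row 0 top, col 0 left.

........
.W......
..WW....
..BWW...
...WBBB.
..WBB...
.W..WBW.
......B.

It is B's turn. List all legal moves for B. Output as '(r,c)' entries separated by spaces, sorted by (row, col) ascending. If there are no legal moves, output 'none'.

Answer: (0,0) (1,2) (1,3) (1,4) (2,4) (3,5) (4,2) (5,1) (5,6) (6,3) (6,7) (7,4) (7,5)

Derivation:
(0,0): flips 3 -> legal
(0,1): no bracket -> illegal
(0,2): no bracket -> illegal
(1,0): no bracket -> illegal
(1,2): flips 3 -> legal
(1,3): flips 3 -> legal
(1,4): flips 1 -> legal
(2,0): no bracket -> illegal
(2,1): no bracket -> illegal
(2,4): flips 1 -> legal
(2,5): no bracket -> illegal
(3,1): no bracket -> illegal
(3,5): flips 2 -> legal
(4,1): no bracket -> illegal
(4,2): flips 1 -> legal
(5,0): no bracket -> illegal
(5,1): flips 1 -> legal
(5,5): no bracket -> illegal
(5,6): flips 1 -> legal
(5,7): no bracket -> illegal
(6,0): no bracket -> illegal
(6,2): no bracket -> illegal
(6,3): flips 1 -> legal
(6,7): flips 1 -> legal
(7,0): no bracket -> illegal
(7,1): no bracket -> illegal
(7,2): no bracket -> illegal
(7,3): no bracket -> illegal
(7,4): flips 1 -> legal
(7,5): flips 1 -> legal
(7,7): no bracket -> illegal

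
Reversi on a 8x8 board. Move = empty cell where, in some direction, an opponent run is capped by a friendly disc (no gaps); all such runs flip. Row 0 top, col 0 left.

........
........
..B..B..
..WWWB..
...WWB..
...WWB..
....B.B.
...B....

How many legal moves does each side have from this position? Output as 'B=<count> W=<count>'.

Answer: B=7 W=10

Derivation:
-- B to move --
(2,1): no bracket -> illegal
(2,3): flips 1 -> legal
(2,4): flips 3 -> legal
(3,1): flips 3 -> legal
(4,1): no bracket -> illegal
(4,2): flips 4 -> legal
(5,2): flips 4 -> legal
(6,2): flips 2 -> legal
(6,3): flips 1 -> legal
(6,5): no bracket -> illegal
B mobility = 7
-- W to move --
(1,1): flips 1 -> legal
(1,2): flips 1 -> legal
(1,3): no bracket -> illegal
(1,4): no bracket -> illegal
(1,5): no bracket -> illegal
(1,6): flips 1 -> legal
(2,1): no bracket -> illegal
(2,3): no bracket -> illegal
(2,4): no bracket -> illegal
(2,6): flips 1 -> legal
(3,1): no bracket -> illegal
(3,6): flips 2 -> legal
(4,6): flips 1 -> legal
(5,6): flips 2 -> legal
(5,7): no bracket -> illegal
(6,2): no bracket -> illegal
(6,3): no bracket -> illegal
(6,5): no bracket -> illegal
(6,7): no bracket -> illegal
(7,2): no bracket -> illegal
(7,4): flips 1 -> legal
(7,5): flips 1 -> legal
(7,6): no bracket -> illegal
(7,7): flips 2 -> legal
W mobility = 10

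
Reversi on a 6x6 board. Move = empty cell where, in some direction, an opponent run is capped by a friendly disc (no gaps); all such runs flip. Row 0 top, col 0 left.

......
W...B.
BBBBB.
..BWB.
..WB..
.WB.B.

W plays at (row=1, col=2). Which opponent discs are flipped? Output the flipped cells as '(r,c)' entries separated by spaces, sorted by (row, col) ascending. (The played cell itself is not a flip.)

Answer: (2,2) (3,2)

Derivation:
Dir NW: first cell '.' (not opp) -> no flip
Dir N: first cell '.' (not opp) -> no flip
Dir NE: first cell '.' (not opp) -> no flip
Dir W: first cell '.' (not opp) -> no flip
Dir E: first cell '.' (not opp) -> no flip
Dir SW: opp run (2,1), next='.' -> no flip
Dir S: opp run (2,2) (3,2) capped by W -> flip
Dir SE: opp run (2,3) (3,4), next='.' -> no flip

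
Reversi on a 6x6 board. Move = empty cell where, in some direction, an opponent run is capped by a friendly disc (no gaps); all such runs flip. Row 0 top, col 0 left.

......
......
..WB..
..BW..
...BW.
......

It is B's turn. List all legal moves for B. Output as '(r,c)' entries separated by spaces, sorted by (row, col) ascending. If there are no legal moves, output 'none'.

(1,1): no bracket -> illegal
(1,2): flips 1 -> legal
(1,3): no bracket -> illegal
(2,1): flips 1 -> legal
(2,4): no bracket -> illegal
(3,1): no bracket -> illegal
(3,4): flips 1 -> legal
(3,5): no bracket -> illegal
(4,2): no bracket -> illegal
(4,5): flips 1 -> legal
(5,3): no bracket -> illegal
(5,4): no bracket -> illegal
(5,5): no bracket -> illegal

Answer: (1,2) (2,1) (3,4) (4,5)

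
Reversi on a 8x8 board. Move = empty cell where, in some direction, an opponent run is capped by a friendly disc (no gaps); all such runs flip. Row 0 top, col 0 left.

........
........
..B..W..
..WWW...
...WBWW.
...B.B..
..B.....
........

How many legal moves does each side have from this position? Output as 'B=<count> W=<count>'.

-- B to move --
(1,4): no bracket -> illegal
(1,5): no bracket -> illegal
(1,6): no bracket -> illegal
(2,1): no bracket -> illegal
(2,3): flips 2 -> legal
(2,4): flips 1 -> legal
(2,6): no bracket -> illegal
(3,1): no bracket -> illegal
(3,5): flips 1 -> legal
(3,6): no bracket -> illegal
(3,7): flips 1 -> legal
(4,1): no bracket -> illegal
(4,2): flips 2 -> legal
(4,7): flips 2 -> legal
(5,2): no bracket -> illegal
(5,4): no bracket -> illegal
(5,6): no bracket -> illegal
(5,7): no bracket -> illegal
B mobility = 6
-- W to move --
(1,1): flips 1 -> legal
(1,2): flips 1 -> legal
(1,3): no bracket -> illegal
(2,1): no bracket -> illegal
(2,3): no bracket -> illegal
(3,1): no bracket -> illegal
(3,5): no bracket -> illegal
(4,2): no bracket -> illegal
(5,1): no bracket -> illegal
(5,2): no bracket -> illegal
(5,4): flips 1 -> legal
(5,6): no bracket -> illegal
(6,1): no bracket -> illegal
(6,3): flips 1 -> legal
(6,4): flips 1 -> legal
(6,5): flips 1 -> legal
(6,6): flips 2 -> legal
(7,1): no bracket -> illegal
(7,2): no bracket -> illegal
(7,3): no bracket -> illegal
W mobility = 7

Answer: B=6 W=7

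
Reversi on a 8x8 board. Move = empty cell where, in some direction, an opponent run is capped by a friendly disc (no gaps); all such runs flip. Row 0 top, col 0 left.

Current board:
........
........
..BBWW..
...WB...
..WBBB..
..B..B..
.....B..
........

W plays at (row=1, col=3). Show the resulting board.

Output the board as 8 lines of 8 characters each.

Place W at (1,3); scan 8 dirs for brackets.
Dir NW: first cell '.' (not opp) -> no flip
Dir N: first cell '.' (not opp) -> no flip
Dir NE: first cell '.' (not opp) -> no flip
Dir W: first cell '.' (not opp) -> no flip
Dir E: first cell '.' (not opp) -> no flip
Dir SW: opp run (2,2), next='.' -> no flip
Dir S: opp run (2,3) capped by W -> flip
Dir SE: first cell 'W' (not opp) -> no flip
All flips: (2,3)

Answer: ........
...W....
..BWWW..
...WB...
..WBBB..
..B..B..
.....B..
........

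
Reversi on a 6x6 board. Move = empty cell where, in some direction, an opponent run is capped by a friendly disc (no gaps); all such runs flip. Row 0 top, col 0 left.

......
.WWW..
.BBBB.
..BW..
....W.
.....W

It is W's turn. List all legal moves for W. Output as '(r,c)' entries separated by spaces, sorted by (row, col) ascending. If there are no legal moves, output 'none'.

Answer: (1,5) (3,0) (3,1) (3,4) (3,5) (4,2)

Derivation:
(1,0): no bracket -> illegal
(1,4): no bracket -> illegal
(1,5): flips 1 -> legal
(2,0): no bracket -> illegal
(2,5): no bracket -> illegal
(3,0): flips 1 -> legal
(3,1): flips 3 -> legal
(3,4): flips 1 -> legal
(3,5): flips 1 -> legal
(4,1): no bracket -> illegal
(4,2): flips 2 -> legal
(4,3): no bracket -> illegal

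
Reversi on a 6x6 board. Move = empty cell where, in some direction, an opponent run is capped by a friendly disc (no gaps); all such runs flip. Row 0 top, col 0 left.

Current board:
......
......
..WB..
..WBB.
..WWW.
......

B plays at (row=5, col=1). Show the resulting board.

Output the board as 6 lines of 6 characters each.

Answer: ......
......
..WB..
..WBB.
..BWW.
.B....

Derivation:
Place B at (5,1); scan 8 dirs for brackets.
Dir NW: first cell '.' (not opp) -> no flip
Dir N: first cell '.' (not opp) -> no flip
Dir NE: opp run (4,2) capped by B -> flip
Dir W: first cell '.' (not opp) -> no flip
Dir E: first cell '.' (not opp) -> no flip
Dir SW: edge -> no flip
Dir S: edge -> no flip
Dir SE: edge -> no flip
All flips: (4,2)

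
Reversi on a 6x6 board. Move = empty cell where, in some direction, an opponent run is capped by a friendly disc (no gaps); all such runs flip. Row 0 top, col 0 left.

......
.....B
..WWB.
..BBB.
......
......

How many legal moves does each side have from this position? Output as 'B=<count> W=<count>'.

-- B to move --
(1,1): flips 1 -> legal
(1,2): flips 2 -> legal
(1,3): flips 1 -> legal
(1,4): flips 1 -> legal
(2,1): flips 2 -> legal
(3,1): no bracket -> illegal
B mobility = 5
-- W to move --
(0,4): no bracket -> illegal
(0,5): no bracket -> illegal
(1,3): no bracket -> illegal
(1,4): no bracket -> illegal
(2,1): no bracket -> illegal
(2,5): flips 1 -> legal
(3,1): no bracket -> illegal
(3,5): no bracket -> illegal
(4,1): flips 1 -> legal
(4,2): flips 1 -> legal
(4,3): flips 1 -> legal
(4,4): flips 1 -> legal
(4,5): flips 1 -> legal
W mobility = 6

Answer: B=5 W=6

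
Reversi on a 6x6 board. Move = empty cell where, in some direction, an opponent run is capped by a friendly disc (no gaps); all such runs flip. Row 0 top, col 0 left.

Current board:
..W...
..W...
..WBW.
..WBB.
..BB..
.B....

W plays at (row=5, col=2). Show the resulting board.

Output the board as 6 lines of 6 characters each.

Answer: ..W...
..W...
..WBW.
..WBB.
..WB..
.BW...

Derivation:
Place W at (5,2); scan 8 dirs for brackets.
Dir NW: first cell '.' (not opp) -> no flip
Dir N: opp run (4,2) capped by W -> flip
Dir NE: opp run (4,3) (3,4), next='.' -> no flip
Dir W: opp run (5,1), next='.' -> no flip
Dir E: first cell '.' (not opp) -> no flip
Dir SW: edge -> no flip
Dir S: edge -> no flip
Dir SE: edge -> no flip
All flips: (4,2)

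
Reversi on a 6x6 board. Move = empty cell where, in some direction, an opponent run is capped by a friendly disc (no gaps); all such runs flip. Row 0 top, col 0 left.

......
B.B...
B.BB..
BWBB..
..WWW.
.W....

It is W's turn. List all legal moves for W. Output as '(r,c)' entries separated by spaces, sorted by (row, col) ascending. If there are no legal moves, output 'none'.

(0,0): no bracket -> illegal
(0,1): no bracket -> illegal
(0,2): flips 3 -> legal
(0,3): no bracket -> illegal
(1,1): flips 2 -> legal
(1,3): flips 3 -> legal
(1,4): no bracket -> illegal
(2,1): flips 1 -> legal
(2,4): flips 1 -> legal
(3,4): flips 2 -> legal
(4,0): no bracket -> illegal
(4,1): no bracket -> illegal

Answer: (0,2) (1,1) (1,3) (2,1) (2,4) (3,4)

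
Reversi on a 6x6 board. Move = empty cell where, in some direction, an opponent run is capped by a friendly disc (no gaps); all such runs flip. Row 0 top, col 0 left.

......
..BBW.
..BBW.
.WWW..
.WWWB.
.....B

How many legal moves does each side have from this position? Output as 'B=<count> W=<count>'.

-- B to move --
(0,3): no bracket -> illegal
(0,4): no bracket -> illegal
(0,5): flips 1 -> legal
(1,5): flips 1 -> legal
(2,0): no bracket -> illegal
(2,1): no bracket -> illegal
(2,5): flips 1 -> legal
(3,0): no bracket -> illegal
(3,4): no bracket -> illegal
(3,5): flips 1 -> legal
(4,0): flips 4 -> legal
(5,0): flips 2 -> legal
(5,1): no bracket -> illegal
(5,2): flips 2 -> legal
(5,3): flips 2 -> legal
(5,4): no bracket -> illegal
B mobility = 8
-- W to move --
(0,1): no bracket -> illegal
(0,2): flips 3 -> legal
(0,3): flips 2 -> legal
(0,4): flips 2 -> legal
(1,1): flips 3 -> legal
(2,1): flips 2 -> legal
(3,4): no bracket -> illegal
(3,5): no bracket -> illegal
(4,5): flips 1 -> legal
(5,3): no bracket -> illegal
(5,4): no bracket -> illegal
W mobility = 6

Answer: B=8 W=6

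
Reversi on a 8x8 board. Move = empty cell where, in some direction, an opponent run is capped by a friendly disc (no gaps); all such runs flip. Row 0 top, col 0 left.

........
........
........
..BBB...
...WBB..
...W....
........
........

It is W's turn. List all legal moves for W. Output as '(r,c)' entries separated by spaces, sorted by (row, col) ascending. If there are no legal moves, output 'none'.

(2,1): flips 1 -> legal
(2,2): no bracket -> illegal
(2,3): flips 1 -> legal
(2,4): no bracket -> illegal
(2,5): flips 1 -> legal
(3,1): no bracket -> illegal
(3,5): flips 1 -> legal
(3,6): no bracket -> illegal
(4,1): no bracket -> illegal
(4,2): no bracket -> illegal
(4,6): flips 2 -> legal
(5,4): no bracket -> illegal
(5,5): no bracket -> illegal
(5,6): no bracket -> illegal

Answer: (2,1) (2,3) (2,5) (3,5) (4,6)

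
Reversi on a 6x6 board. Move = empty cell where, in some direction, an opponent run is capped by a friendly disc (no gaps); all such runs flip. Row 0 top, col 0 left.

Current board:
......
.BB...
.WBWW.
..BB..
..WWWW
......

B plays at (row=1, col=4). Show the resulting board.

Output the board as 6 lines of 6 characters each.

Answer: ......
.BB.B.
.WBBW.
..BB..
..WWWW
......

Derivation:
Place B at (1,4); scan 8 dirs for brackets.
Dir NW: first cell '.' (not opp) -> no flip
Dir N: first cell '.' (not opp) -> no flip
Dir NE: first cell '.' (not opp) -> no flip
Dir W: first cell '.' (not opp) -> no flip
Dir E: first cell '.' (not opp) -> no flip
Dir SW: opp run (2,3) capped by B -> flip
Dir S: opp run (2,4), next='.' -> no flip
Dir SE: first cell '.' (not opp) -> no flip
All flips: (2,3)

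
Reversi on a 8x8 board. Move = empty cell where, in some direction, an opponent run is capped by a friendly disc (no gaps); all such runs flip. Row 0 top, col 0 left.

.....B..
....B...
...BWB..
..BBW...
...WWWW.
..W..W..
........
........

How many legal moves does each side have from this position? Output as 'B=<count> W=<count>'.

-- B to move --
(1,3): no bracket -> illegal
(1,5): flips 1 -> legal
(3,5): flips 1 -> legal
(3,6): no bracket -> illegal
(3,7): no bracket -> illegal
(4,1): no bracket -> illegal
(4,2): no bracket -> illegal
(4,7): no bracket -> illegal
(5,1): no bracket -> illegal
(5,3): flips 1 -> legal
(5,4): flips 4 -> legal
(5,6): flips 2 -> legal
(5,7): no bracket -> illegal
(6,1): flips 3 -> legal
(6,2): no bracket -> illegal
(6,3): no bracket -> illegal
(6,4): no bracket -> illegal
(6,5): no bracket -> illegal
(6,6): flips 2 -> legal
B mobility = 7
-- W to move --
(0,3): no bracket -> illegal
(0,4): flips 1 -> legal
(0,6): no bracket -> illegal
(1,2): flips 1 -> legal
(1,3): flips 2 -> legal
(1,5): no bracket -> illegal
(1,6): flips 1 -> legal
(2,1): flips 1 -> legal
(2,2): flips 2 -> legal
(2,6): flips 1 -> legal
(3,1): flips 2 -> legal
(3,5): no bracket -> illegal
(3,6): no bracket -> illegal
(4,1): no bracket -> illegal
(4,2): flips 1 -> legal
W mobility = 9

Answer: B=7 W=9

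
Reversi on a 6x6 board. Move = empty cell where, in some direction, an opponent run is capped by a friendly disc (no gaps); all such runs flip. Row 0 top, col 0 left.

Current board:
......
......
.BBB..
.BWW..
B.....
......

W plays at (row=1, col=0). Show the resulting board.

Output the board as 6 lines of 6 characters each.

Answer: ......
W.....
.WBB..
.BWW..
B.....
......

Derivation:
Place W at (1,0); scan 8 dirs for brackets.
Dir NW: edge -> no flip
Dir N: first cell '.' (not opp) -> no flip
Dir NE: first cell '.' (not opp) -> no flip
Dir W: edge -> no flip
Dir E: first cell '.' (not opp) -> no flip
Dir SW: edge -> no flip
Dir S: first cell '.' (not opp) -> no flip
Dir SE: opp run (2,1) capped by W -> flip
All flips: (2,1)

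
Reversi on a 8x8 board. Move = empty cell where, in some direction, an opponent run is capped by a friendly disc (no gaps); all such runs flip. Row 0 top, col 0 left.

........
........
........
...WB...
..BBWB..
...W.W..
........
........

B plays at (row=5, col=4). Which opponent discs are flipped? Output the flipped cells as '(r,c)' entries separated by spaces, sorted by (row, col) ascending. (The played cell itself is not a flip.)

Dir NW: first cell 'B' (not opp) -> no flip
Dir N: opp run (4,4) capped by B -> flip
Dir NE: first cell 'B' (not opp) -> no flip
Dir W: opp run (5,3), next='.' -> no flip
Dir E: opp run (5,5), next='.' -> no flip
Dir SW: first cell '.' (not opp) -> no flip
Dir S: first cell '.' (not opp) -> no flip
Dir SE: first cell '.' (not opp) -> no flip

Answer: (4,4)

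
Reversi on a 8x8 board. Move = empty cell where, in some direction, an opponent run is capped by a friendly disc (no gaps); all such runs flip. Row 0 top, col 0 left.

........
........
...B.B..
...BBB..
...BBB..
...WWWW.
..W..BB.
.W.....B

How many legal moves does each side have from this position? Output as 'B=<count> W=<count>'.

Answer: B=5 W=11

Derivation:
-- B to move --
(4,2): no bracket -> illegal
(4,6): flips 1 -> legal
(4,7): flips 1 -> legal
(5,1): no bracket -> illegal
(5,2): no bracket -> illegal
(5,7): no bracket -> illegal
(6,0): no bracket -> illegal
(6,1): no bracket -> illegal
(6,3): flips 2 -> legal
(6,4): flips 1 -> legal
(6,7): flips 1 -> legal
(7,0): no bracket -> illegal
(7,2): no bracket -> illegal
(7,3): no bracket -> illegal
B mobility = 5
-- W to move --
(1,2): flips 3 -> legal
(1,3): flips 3 -> legal
(1,4): no bracket -> illegal
(1,5): flips 3 -> legal
(1,6): no bracket -> illegal
(2,2): flips 2 -> legal
(2,4): flips 2 -> legal
(2,6): flips 2 -> legal
(3,2): flips 1 -> legal
(3,6): flips 1 -> legal
(4,2): no bracket -> illegal
(4,6): no bracket -> illegal
(5,2): no bracket -> illegal
(5,7): no bracket -> illegal
(6,4): no bracket -> illegal
(6,7): no bracket -> illegal
(7,4): flips 1 -> legal
(7,5): flips 1 -> legal
(7,6): flips 2 -> legal
W mobility = 11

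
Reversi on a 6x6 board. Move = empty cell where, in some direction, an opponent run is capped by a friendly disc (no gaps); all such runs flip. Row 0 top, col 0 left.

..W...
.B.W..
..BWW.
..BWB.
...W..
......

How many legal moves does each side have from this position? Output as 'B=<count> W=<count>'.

Answer: B=7 W=9

Derivation:
-- B to move --
(0,1): no bracket -> illegal
(0,3): no bracket -> illegal
(0,4): flips 1 -> legal
(1,2): flips 1 -> legal
(1,4): flips 2 -> legal
(1,5): no bracket -> illegal
(2,5): flips 2 -> legal
(3,5): no bracket -> illegal
(4,2): no bracket -> illegal
(4,4): flips 1 -> legal
(5,2): flips 1 -> legal
(5,3): no bracket -> illegal
(5,4): flips 1 -> legal
B mobility = 7
-- W to move --
(0,0): flips 2 -> legal
(0,1): no bracket -> illegal
(1,0): no bracket -> illegal
(1,2): no bracket -> illegal
(2,0): flips 1 -> legal
(2,1): flips 2 -> legal
(2,5): flips 1 -> legal
(3,1): flips 2 -> legal
(3,5): flips 1 -> legal
(4,1): flips 1 -> legal
(4,2): no bracket -> illegal
(4,4): flips 1 -> legal
(4,5): flips 1 -> legal
W mobility = 9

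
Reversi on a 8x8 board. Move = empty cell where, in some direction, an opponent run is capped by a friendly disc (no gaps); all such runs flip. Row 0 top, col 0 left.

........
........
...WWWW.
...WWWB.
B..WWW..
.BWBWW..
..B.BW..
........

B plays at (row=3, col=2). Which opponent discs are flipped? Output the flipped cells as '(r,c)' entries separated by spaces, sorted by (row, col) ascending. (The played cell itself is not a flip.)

Answer: (3,3) (3,4) (3,5)

Derivation:
Dir NW: first cell '.' (not opp) -> no flip
Dir N: first cell '.' (not opp) -> no flip
Dir NE: opp run (2,3), next='.' -> no flip
Dir W: first cell '.' (not opp) -> no flip
Dir E: opp run (3,3) (3,4) (3,5) capped by B -> flip
Dir SW: first cell '.' (not opp) -> no flip
Dir S: first cell '.' (not opp) -> no flip
Dir SE: opp run (4,3) (5,4) (6,5), next='.' -> no flip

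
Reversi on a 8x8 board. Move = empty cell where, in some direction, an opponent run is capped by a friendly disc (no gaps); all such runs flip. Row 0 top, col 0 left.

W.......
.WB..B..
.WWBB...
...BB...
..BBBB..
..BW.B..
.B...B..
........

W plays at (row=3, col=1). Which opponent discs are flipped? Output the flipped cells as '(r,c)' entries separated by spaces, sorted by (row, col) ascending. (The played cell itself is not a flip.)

Answer: (4,2)

Derivation:
Dir NW: first cell '.' (not opp) -> no flip
Dir N: first cell 'W' (not opp) -> no flip
Dir NE: first cell 'W' (not opp) -> no flip
Dir W: first cell '.' (not opp) -> no flip
Dir E: first cell '.' (not opp) -> no flip
Dir SW: first cell '.' (not opp) -> no flip
Dir S: first cell '.' (not opp) -> no flip
Dir SE: opp run (4,2) capped by W -> flip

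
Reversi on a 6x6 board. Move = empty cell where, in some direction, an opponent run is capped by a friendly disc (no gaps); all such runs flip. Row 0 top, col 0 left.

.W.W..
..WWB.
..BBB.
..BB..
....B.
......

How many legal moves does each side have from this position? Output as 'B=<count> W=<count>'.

Answer: B=3 W=7

Derivation:
-- B to move --
(0,0): no bracket -> illegal
(0,2): flips 2 -> legal
(0,4): flips 1 -> legal
(1,0): no bracket -> illegal
(1,1): flips 2 -> legal
(2,1): no bracket -> illegal
B mobility = 3
-- W to move --
(0,4): no bracket -> illegal
(0,5): no bracket -> illegal
(1,1): no bracket -> illegal
(1,5): flips 1 -> legal
(2,1): no bracket -> illegal
(2,5): flips 1 -> legal
(3,1): flips 1 -> legal
(3,4): flips 1 -> legal
(3,5): flips 1 -> legal
(4,1): no bracket -> illegal
(4,2): flips 2 -> legal
(4,3): flips 2 -> legal
(4,5): no bracket -> illegal
(5,3): no bracket -> illegal
(5,4): no bracket -> illegal
(5,5): no bracket -> illegal
W mobility = 7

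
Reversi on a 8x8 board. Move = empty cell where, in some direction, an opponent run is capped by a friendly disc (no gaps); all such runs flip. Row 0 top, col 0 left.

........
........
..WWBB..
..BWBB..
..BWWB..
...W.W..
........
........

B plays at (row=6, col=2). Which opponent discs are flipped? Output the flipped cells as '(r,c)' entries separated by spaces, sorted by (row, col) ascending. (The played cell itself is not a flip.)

Dir NW: first cell '.' (not opp) -> no flip
Dir N: first cell '.' (not opp) -> no flip
Dir NE: opp run (5,3) (4,4) capped by B -> flip
Dir W: first cell '.' (not opp) -> no flip
Dir E: first cell '.' (not opp) -> no flip
Dir SW: first cell '.' (not opp) -> no flip
Dir S: first cell '.' (not opp) -> no flip
Dir SE: first cell '.' (not opp) -> no flip

Answer: (4,4) (5,3)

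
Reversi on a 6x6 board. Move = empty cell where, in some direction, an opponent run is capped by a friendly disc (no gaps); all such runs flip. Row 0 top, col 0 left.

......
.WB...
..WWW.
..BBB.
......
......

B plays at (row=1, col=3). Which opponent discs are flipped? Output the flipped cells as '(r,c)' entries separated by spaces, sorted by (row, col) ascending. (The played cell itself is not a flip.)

Answer: (2,3)

Derivation:
Dir NW: first cell '.' (not opp) -> no flip
Dir N: first cell '.' (not opp) -> no flip
Dir NE: first cell '.' (not opp) -> no flip
Dir W: first cell 'B' (not opp) -> no flip
Dir E: first cell '.' (not opp) -> no flip
Dir SW: opp run (2,2), next='.' -> no flip
Dir S: opp run (2,3) capped by B -> flip
Dir SE: opp run (2,4), next='.' -> no flip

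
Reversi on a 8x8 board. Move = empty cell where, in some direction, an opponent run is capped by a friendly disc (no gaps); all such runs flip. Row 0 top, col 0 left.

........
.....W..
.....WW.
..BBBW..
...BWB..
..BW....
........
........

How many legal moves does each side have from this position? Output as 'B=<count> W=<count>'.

-- B to move --
(0,4): no bracket -> illegal
(0,5): flips 3 -> legal
(0,6): no bracket -> illegal
(1,4): no bracket -> illegal
(1,6): flips 1 -> legal
(1,7): no bracket -> illegal
(2,4): no bracket -> illegal
(2,7): no bracket -> illegal
(3,6): flips 1 -> legal
(3,7): no bracket -> illegal
(4,2): no bracket -> illegal
(4,6): no bracket -> illegal
(5,4): flips 2 -> legal
(5,5): flips 1 -> legal
(6,2): no bracket -> illegal
(6,3): flips 1 -> legal
(6,4): no bracket -> illegal
B mobility = 6
-- W to move --
(2,1): no bracket -> illegal
(2,2): flips 1 -> legal
(2,3): flips 2 -> legal
(2,4): flips 1 -> legal
(3,1): flips 3 -> legal
(3,6): no bracket -> illegal
(4,1): no bracket -> illegal
(4,2): flips 1 -> legal
(4,6): flips 1 -> legal
(5,1): flips 1 -> legal
(5,4): no bracket -> illegal
(5,5): flips 1 -> legal
(5,6): no bracket -> illegal
(6,1): flips 3 -> legal
(6,2): no bracket -> illegal
(6,3): no bracket -> illegal
W mobility = 9

Answer: B=6 W=9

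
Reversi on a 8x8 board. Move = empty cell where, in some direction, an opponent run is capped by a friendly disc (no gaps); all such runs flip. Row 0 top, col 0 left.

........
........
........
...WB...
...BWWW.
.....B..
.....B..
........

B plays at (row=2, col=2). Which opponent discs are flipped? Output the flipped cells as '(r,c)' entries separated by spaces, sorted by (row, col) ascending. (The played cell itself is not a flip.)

Answer: (3,3) (4,4)

Derivation:
Dir NW: first cell '.' (not opp) -> no flip
Dir N: first cell '.' (not opp) -> no flip
Dir NE: first cell '.' (not opp) -> no flip
Dir W: first cell '.' (not opp) -> no flip
Dir E: first cell '.' (not opp) -> no flip
Dir SW: first cell '.' (not opp) -> no flip
Dir S: first cell '.' (not opp) -> no flip
Dir SE: opp run (3,3) (4,4) capped by B -> flip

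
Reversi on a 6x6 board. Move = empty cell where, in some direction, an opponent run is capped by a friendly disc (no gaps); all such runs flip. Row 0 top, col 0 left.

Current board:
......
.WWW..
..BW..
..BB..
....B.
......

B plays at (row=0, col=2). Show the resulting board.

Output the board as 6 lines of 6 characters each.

Place B at (0,2); scan 8 dirs for brackets.
Dir NW: edge -> no flip
Dir N: edge -> no flip
Dir NE: edge -> no flip
Dir W: first cell '.' (not opp) -> no flip
Dir E: first cell '.' (not opp) -> no flip
Dir SW: opp run (1,1), next='.' -> no flip
Dir S: opp run (1,2) capped by B -> flip
Dir SE: opp run (1,3), next='.' -> no flip
All flips: (1,2)

Answer: ..B...
.WBW..
..BW..
..BB..
....B.
......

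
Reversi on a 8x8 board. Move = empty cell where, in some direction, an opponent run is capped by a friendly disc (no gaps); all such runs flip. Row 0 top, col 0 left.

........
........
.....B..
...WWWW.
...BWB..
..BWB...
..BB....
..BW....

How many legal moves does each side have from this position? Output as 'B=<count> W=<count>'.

-- B to move --
(2,2): no bracket -> illegal
(2,3): flips 2 -> legal
(2,4): flips 2 -> legal
(2,6): flips 3 -> legal
(2,7): flips 1 -> legal
(3,2): no bracket -> illegal
(3,7): no bracket -> illegal
(4,2): no bracket -> illegal
(4,6): no bracket -> illegal
(4,7): flips 1 -> legal
(5,5): no bracket -> illegal
(6,4): no bracket -> illegal
(7,4): flips 1 -> legal
B mobility = 6
-- W to move --
(1,4): flips 1 -> legal
(1,5): flips 1 -> legal
(1,6): flips 1 -> legal
(2,4): no bracket -> illegal
(2,6): no bracket -> illegal
(3,2): no bracket -> illegal
(4,1): no bracket -> illegal
(4,2): flips 1 -> legal
(4,6): flips 1 -> legal
(5,1): flips 2 -> legal
(5,5): flips 2 -> legal
(5,6): flips 1 -> legal
(6,1): flips 2 -> legal
(6,4): flips 1 -> legal
(6,5): no bracket -> illegal
(7,1): flips 2 -> legal
(7,4): no bracket -> illegal
W mobility = 11

Answer: B=6 W=11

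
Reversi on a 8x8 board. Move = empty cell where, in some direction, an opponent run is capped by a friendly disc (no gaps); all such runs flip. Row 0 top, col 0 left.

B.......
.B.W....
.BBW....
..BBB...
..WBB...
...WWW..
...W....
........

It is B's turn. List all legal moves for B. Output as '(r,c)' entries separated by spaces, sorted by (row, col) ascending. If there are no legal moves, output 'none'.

Answer: (0,3) (0,4) (1,2) (1,4) (2,4) (4,1) (5,1) (5,2) (6,2) (6,4) (6,5) (6,6) (7,3)

Derivation:
(0,2): no bracket -> illegal
(0,3): flips 2 -> legal
(0,4): flips 1 -> legal
(1,2): flips 1 -> legal
(1,4): flips 1 -> legal
(2,4): flips 1 -> legal
(3,1): no bracket -> illegal
(4,1): flips 1 -> legal
(4,5): no bracket -> illegal
(4,6): no bracket -> illegal
(5,1): flips 1 -> legal
(5,2): flips 1 -> legal
(5,6): no bracket -> illegal
(6,2): flips 1 -> legal
(6,4): flips 1 -> legal
(6,5): flips 1 -> legal
(6,6): flips 1 -> legal
(7,2): no bracket -> illegal
(7,3): flips 2 -> legal
(7,4): no bracket -> illegal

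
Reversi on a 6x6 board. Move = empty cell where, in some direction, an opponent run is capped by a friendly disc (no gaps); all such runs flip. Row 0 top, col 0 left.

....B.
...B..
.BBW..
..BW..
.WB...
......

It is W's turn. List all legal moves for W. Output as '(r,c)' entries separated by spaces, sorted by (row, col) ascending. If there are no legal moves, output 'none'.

Answer: (0,3) (1,1) (2,0) (3,1) (4,3) (5,1)

Derivation:
(0,2): no bracket -> illegal
(0,3): flips 1 -> legal
(0,5): no bracket -> illegal
(1,0): no bracket -> illegal
(1,1): flips 1 -> legal
(1,2): no bracket -> illegal
(1,4): no bracket -> illegal
(1,5): no bracket -> illegal
(2,0): flips 2 -> legal
(2,4): no bracket -> illegal
(3,0): no bracket -> illegal
(3,1): flips 1 -> legal
(4,3): flips 1 -> legal
(5,1): flips 1 -> legal
(5,2): no bracket -> illegal
(5,3): no bracket -> illegal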